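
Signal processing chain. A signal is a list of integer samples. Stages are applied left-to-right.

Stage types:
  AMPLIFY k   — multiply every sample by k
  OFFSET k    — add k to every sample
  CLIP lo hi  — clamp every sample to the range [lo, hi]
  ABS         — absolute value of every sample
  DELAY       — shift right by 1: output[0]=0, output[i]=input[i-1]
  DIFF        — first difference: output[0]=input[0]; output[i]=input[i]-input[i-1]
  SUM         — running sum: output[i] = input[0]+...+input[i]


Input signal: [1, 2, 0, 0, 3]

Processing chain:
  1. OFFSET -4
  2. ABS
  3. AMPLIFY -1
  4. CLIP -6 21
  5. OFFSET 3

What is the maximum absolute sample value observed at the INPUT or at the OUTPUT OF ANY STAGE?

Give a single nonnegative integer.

Answer: 4

Derivation:
Input: [1, 2, 0, 0, 3] (max |s|=3)
Stage 1 (OFFSET -4): 1+-4=-3, 2+-4=-2, 0+-4=-4, 0+-4=-4, 3+-4=-1 -> [-3, -2, -4, -4, -1] (max |s|=4)
Stage 2 (ABS): |-3|=3, |-2|=2, |-4|=4, |-4|=4, |-1|=1 -> [3, 2, 4, 4, 1] (max |s|=4)
Stage 3 (AMPLIFY -1): 3*-1=-3, 2*-1=-2, 4*-1=-4, 4*-1=-4, 1*-1=-1 -> [-3, -2, -4, -4, -1] (max |s|=4)
Stage 4 (CLIP -6 21): clip(-3,-6,21)=-3, clip(-2,-6,21)=-2, clip(-4,-6,21)=-4, clip(-4,-6,21)=-4, clip(-1,-6,21)=-1 -> [-3, -2, -4, -4, -1] (max |s|=4)
Stage 5 (OFFSET 3): -3+3=0, -2+3=1, -4+3=-1, -4+3=-1, -1+3=2 -> [0, 1, -1, -1, 2] (max |s|=2)
Overall max amplitude: 4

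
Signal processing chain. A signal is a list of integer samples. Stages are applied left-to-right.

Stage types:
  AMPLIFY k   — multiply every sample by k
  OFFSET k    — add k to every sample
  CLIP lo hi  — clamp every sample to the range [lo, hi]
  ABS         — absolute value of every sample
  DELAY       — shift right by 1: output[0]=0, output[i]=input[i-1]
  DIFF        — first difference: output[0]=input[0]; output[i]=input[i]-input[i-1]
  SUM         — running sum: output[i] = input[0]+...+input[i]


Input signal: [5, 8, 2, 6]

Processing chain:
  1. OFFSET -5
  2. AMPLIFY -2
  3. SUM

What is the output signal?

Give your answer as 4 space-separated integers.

Answer: 0 -6 0 -2

Derivation:
Input: [5, 8, 2, 6]
Stage 1 (OFFSET -5): 5+-5=0, 8+-5=3, 2+-5=-3, 6+-5=1 -> [0, 3, -3, 1]
Stage 2 (AMPLIFY -2): 0*-2=0, 3*-2=-6, -3*-2=6, 1*-2=-2 -> [0, -6, 6, -2]
Stage 3 (SUM): sum[0..0]=0, sum[0..1]=-6, sum[0..2]=0, sum[0..3]=-2 -> [0, -6, 0, -2]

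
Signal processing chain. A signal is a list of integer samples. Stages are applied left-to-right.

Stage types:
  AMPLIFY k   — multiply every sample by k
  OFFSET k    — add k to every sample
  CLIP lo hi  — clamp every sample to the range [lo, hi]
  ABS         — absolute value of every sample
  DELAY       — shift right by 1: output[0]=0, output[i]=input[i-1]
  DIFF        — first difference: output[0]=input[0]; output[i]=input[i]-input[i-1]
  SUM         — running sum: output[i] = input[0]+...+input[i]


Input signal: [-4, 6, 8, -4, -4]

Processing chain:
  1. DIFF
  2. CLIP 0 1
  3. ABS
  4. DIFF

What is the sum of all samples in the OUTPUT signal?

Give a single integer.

Input: [-4, 6, 8, -4, -4]
Stage 1 (DIFF): s[0]=-4, 6--4=10, 8-6=2, -4-8=-12, -4--4=0 -> [-4, 10, 2, -12, 0]
Stage 2 (CLIP 0 1): clip(-4,0,1)=0, clip(10,0,1)=1, clip(2,0,1)=1, clip(-12,0,1)=0, clip(0,0,1)=0 -> [0, 1, 1, 0, 0]
Stage 3 (ABS): |0|=0, |1|=1, |1|=1, |0|=0, |0|=0 -> [0, 1, 1, 0, 0]
Stage 4 (DIFF): s[0]=0, 1-0=1, 1-1=0, 0-1=-1, 0-0=0 -> [0, 1, 0, -1, 0]
Output sum: 0

Answer: 0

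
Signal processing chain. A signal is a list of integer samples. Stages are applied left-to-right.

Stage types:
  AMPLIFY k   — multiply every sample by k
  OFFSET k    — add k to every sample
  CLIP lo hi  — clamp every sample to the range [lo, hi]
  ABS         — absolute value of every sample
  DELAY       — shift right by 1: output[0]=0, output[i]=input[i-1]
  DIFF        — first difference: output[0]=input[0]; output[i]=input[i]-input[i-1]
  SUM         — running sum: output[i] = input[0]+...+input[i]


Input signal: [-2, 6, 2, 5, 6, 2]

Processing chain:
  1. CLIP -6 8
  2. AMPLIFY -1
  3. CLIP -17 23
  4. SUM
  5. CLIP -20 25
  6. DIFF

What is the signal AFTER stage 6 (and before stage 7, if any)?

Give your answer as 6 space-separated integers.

Input: [-2, 6, 2, 5, 6, 2]
Stage 1 (CLIP -6 8): clip(-2,-6,8)=-2, clip(6,-6,8)=6, clip(2,-6,8)=2, clip(5,-6,8)=5, clip(6,-6,8)=6, clip(2,-6,8)=2 -> [-2, 6, 2, 5, 6, 2]
Stage 2 (AMPLIFY -1): -2*-1=2, 6*-1=-6, 2*-1=-2, 5*-1=-5, 6*-1=-6, 2*-1=-2 -> [2, -6, -2, -5, -6, -2]
Stage 3 (CLIP -17 23): clip(2,-17,23)=2, clip(-6,-17,23)=-6, clip(-2,-17,23)=-2, clip(-5,-17,23)=-5, clip(-6,-17,23)=-6, clip(-2,-17,23)=-2 -> [2, -6, -2, -5, -6, -2]
Stage 4 (SUM): sum[0..0]=2, sum[0..1]=-4, sum[0..2]=-6, sum[0..3]=-11, sum[0..4]=-17, sum[0..5]=-19 -> [2, -4, -6, -11, -17, -19]
Stage 5 (CLIP -20 25): clip(2,-20,25)=2, clip(-4,-20,25)=-4, clip(-6,-20,25)=-6, clip(-11,-20,25)=-11, clip(-17,-20,25)=-17, clip(-19,-20,25)=-19 -> [2, -4, -6, -11, -17, -19]
Stage 6 (DIFF): s[0]=2, -4-2=-6, -6--4=-2, -11--6=-5, -17--11=-6, -19--17=-2 -> [2, -6, -2, -5, -6, -2]

Answer: 2 -6 -2 -5 -6 -2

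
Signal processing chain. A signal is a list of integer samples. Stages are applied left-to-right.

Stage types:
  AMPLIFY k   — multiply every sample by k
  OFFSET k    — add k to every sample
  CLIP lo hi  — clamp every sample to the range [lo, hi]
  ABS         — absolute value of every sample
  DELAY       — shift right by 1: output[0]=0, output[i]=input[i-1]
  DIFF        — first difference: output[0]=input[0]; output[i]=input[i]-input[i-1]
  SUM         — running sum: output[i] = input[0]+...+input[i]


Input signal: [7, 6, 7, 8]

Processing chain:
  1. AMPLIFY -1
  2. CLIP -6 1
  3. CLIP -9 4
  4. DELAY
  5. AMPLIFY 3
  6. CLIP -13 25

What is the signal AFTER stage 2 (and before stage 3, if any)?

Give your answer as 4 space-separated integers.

Input: [7, 6, 7, 8]
Stage 1 (AMPLIFY -1): 7*-1=-7, 6*-1=-6, 7*-1=-7, 8*-1=-8 -> [-7, -6, -7, -8]
Stage 2 (CLIP -6 1): clip(-7,-6,1)=-6, clip(-6,-6,1)=-6, clip(-7,-6,1)=-6, clip(-8,-6,1)=-6 -> [-6, -6, -6, -6]

Answer: -6 -6 -6 -6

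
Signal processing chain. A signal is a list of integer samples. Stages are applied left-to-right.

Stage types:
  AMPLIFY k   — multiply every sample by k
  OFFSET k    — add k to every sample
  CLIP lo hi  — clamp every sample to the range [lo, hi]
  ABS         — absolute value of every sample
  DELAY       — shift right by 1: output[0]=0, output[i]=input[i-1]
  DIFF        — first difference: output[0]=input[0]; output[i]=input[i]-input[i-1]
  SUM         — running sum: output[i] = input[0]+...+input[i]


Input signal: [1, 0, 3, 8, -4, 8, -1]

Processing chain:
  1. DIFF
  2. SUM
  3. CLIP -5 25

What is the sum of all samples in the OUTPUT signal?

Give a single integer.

Input: [1, 0, 3, 8, -4, 8, -1]
Stage 1 (DIFF): s[0]=1, 0-1=-1, 3-0=3, 8-3=5, -4-8=-12, 8--4=12, -1-8=-9 -> [1, -1, 3, 5, -12, 12, -9]
Stage 2 (SUM): sum[0..0]=1, sum[0..1]=0, sum[0..2]=3, sum[0..3]=8, sum[0..4]=-4, sum[0..5]=8, sum[0..6]=-1 -> [1, 0, 3, 8, -4, 8, -1]
Stage 3 (CLIP -5 25): clip(1,-5,25)=1, clip(0,-5,25)=0, clip(3,-5,25)=3, clip(8,-5,25)=8, clip(-4,-5,25)=-4, clip(8,-5,25)=8, clip(-1,-5,25)=-1 -> [1, 0, 3, 8, -4, 8, -1]
Output sum: 15

Answer: 15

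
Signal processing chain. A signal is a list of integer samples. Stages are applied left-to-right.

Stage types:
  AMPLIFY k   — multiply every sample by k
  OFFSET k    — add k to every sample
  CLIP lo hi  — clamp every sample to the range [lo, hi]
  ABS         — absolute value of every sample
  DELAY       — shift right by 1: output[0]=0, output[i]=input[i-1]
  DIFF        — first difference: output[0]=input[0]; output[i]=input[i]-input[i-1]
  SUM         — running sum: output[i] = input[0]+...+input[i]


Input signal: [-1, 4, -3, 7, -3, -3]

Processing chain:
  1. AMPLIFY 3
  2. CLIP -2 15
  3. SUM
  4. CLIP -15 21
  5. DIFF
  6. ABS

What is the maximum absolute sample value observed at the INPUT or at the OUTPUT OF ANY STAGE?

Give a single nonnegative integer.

Input: [-1, 4, -3, 7, -3, -3] (max |s|=7)
Stage 1 (AMPLIFY 3): -1*3=-3, 4*3=12, -3*3=-9, 7*3=21, -3*3=-9, -3*3=-9 -> [-3, 12, -9, 21, -9, -9] (max |s|=21)
Stage 2 (CLIP -2 15): clip(-3,-2,15)=-2, clip(12,-2,15)=12, clip(-9,-2,15)=-2, clip(21,-2,15)=15, clip(-9,-2,15)=-2, clip(-9,-2,15)=-2 -> [-2, 12, -2, 15, -2, -2] (max |s|=15)
Stage 3 (SUM): sum[0..0]=-2, sum[0..1]=10, sum[0..2]=8, sum[0..3]=23, sum[0..4]=21, sum[0..5]=19 -> [-2, 10, 8, 23, 21, 19] (max |s|=23)
Stage 4 (CLIP -15 21): clip(-2,-15,21)=-2, clip(10,-15,21)=10, clip(8,-15,21)=8, clip(23,-15,21)=21, clip(21,-15,21)=21, clip(19,-15,21)=19 -> [-2, 10, 8, 21, 21, 19] (max |s|=21)
Stage 5 (DIFF): s[0]=-2, 10--2=12, 8-10=-2, 21-8=13, 21-21=0, 19-21=-2 -> [-2, 12, -2, 13, 0, -2] (max |s|=13)
Stage 6 (ABS): |-2|=2, |12|=12, |-2|=2, |13|=13, |0|=0, |-2|=2 -> [2, 12, 2, 13, 0, 2] (max |s|=13)
Overall max amplitude: 23

Answer: 23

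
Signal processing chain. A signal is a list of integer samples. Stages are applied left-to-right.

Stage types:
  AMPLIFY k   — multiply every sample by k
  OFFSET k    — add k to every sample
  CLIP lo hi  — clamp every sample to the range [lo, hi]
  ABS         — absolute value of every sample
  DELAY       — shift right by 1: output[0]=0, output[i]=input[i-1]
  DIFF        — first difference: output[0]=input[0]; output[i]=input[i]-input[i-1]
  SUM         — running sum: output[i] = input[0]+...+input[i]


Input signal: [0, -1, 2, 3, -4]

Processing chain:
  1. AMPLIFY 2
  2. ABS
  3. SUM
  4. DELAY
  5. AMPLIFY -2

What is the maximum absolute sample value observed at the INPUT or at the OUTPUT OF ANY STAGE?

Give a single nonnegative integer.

Answer: 24

Derivation:
Input: [0, -1, 2, 3, -4] (max |s|=4)
Stage 1 (AMPLIFY 2): 0*2=0, -1*2=-2, 2*2=4, 3*2=6, -4*2=-8 -> [0, -2, 4, 6, -8] (max |s|=8)
Stage 2 (ABS): |0|=0, |-2|=2, |4|=4, |6|=6, |-8|=8 -> [0, 2, 4, 6, 8] (max |s|=8)
Stage 3 (SUM): sum[0..0]=0, sum[0..1]=2, sum[0..2]=6, sum[0..3]=12, sum[0..4]=20 -> [0, 2, 6, 12, 20] (max |s|=20)
Stage 4 (DELAY): [0, 0, 2, 6, 12] = [0, 0, 2, 6, 12] -> [0, 0, 2, 6, 12] (max |s|=12)
Stage 5 (AMPLIFY -2): 0*-2=0, 0*-2=0, 2*-2=-4, 6*-2=-12, 12*-2=-24 -> [0, 0, -4, -12, -24] (max |s|=24)
Overall max amplitude: 24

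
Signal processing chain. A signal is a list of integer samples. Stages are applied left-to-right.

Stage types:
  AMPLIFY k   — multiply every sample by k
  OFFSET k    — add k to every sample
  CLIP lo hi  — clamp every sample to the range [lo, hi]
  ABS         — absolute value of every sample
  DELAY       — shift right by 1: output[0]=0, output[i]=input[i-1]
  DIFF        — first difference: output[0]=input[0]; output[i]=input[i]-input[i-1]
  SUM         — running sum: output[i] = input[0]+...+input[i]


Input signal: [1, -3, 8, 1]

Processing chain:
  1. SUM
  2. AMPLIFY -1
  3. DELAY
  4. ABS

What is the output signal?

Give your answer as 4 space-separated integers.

Input: [1, -3, 8, 1]
Stage 1 (SUM): sum[0..0]=1, sum[0..1]=-2, sum[0..2]=6, sum[0..3]=7 -> [1, -2, 6, 7]
Stage 2 (AMPLIFY -1): 1*-1=-1, -2*-1=2, 6*-1=-6, 7*-1=-7 -> [-1, 2, -6, -7]
Stage 3 (DELAY): [0, -1, 2, -6] = [0, -1, 2, -6] -> [0, -1, 2, -6]
Stage 4 (ABS): |0|=0, |-1|=1, |2|=2, |-6|=6 -> [0, 1, 2, 6]

Answer: 0 1 2 6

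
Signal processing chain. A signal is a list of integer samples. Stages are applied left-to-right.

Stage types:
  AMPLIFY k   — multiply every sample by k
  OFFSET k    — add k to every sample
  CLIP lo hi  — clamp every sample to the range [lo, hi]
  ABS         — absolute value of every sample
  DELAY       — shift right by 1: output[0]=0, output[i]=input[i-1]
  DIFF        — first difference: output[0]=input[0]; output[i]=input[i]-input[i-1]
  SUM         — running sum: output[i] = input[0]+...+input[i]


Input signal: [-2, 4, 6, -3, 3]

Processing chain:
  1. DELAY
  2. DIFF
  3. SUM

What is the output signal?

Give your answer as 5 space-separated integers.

Input: [-2, 4, 6, -3, 3]
Stage 1 (DELAY): [0, -2, 4, 6, -3] = [0, -2, 4, 6, -3] -> [0, -2, 4, 6, -3]
Stage 2 (DIFF): s[0]=0, -2-0=-2, 4--2=6, 6-4=2, -3-6=-9 -> [0, -2, 6, 2, -9]
Stage 3 (SUM): sum[0..0]=0, sum[0..1]=-2, sum[0..2]=4, sum[0..3]=6, sum[0..4]=-3 -> [0, -2, 4, 6, -3]

Answer: 0 -2 4 6 -3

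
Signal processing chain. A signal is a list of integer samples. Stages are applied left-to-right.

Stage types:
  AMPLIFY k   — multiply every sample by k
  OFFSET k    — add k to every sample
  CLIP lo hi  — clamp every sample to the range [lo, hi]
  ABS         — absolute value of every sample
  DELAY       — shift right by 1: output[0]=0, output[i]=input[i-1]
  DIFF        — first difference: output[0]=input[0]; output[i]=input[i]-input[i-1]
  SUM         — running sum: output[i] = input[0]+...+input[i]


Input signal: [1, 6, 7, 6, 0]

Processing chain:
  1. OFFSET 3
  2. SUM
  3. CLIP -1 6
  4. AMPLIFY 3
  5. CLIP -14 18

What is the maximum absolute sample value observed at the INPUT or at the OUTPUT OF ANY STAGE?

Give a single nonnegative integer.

Answer: 35

Derivation:
Input: [1, 6, 7, 6, 0] (max |s|=7)
Stage 1 (OFFSET 3): 1+3=4, 6+3=9, 7+3=10, 6+3=9, 0+3=3 -> [4, 9, 10, 9, 3] (max |s|=10)
Stage 2 (SUM): sum[0..0]=4, sum[0..1]=13, sum[0..2]=23, sum[0..3]=32, sum[0..4]=35 -> [4, 13, 23, 32, 35] (max |s|=35)
Stage 3 (CLIP -1 6): clip(4,-1,6)=4, clip(13,-1,6)=6, clip(23,-1,6)=6, clip(32,-1,6)=6, clip(35,-1,6)=6 -> [4, 6, 6, 6, 6] (max |s|=6)
Stage 4 (AMPLIFY 3): 4*3=12, 6*3=18, 6*3=18, 6*3=18, 6*3=18 -> [12, 18, 18, 18, 18] (max |s|=18)
Stage 5 (CLIP -14 18): clip(12,-14,18)=12, clip(18,-14,18)=18, clip(18,-14,18)=18, clip(18,-14,18)=18, clip(18,-14,18)=18 -> [12, 18, 18, 18, 18] (max |s|=18)
Overall max amplitude: 35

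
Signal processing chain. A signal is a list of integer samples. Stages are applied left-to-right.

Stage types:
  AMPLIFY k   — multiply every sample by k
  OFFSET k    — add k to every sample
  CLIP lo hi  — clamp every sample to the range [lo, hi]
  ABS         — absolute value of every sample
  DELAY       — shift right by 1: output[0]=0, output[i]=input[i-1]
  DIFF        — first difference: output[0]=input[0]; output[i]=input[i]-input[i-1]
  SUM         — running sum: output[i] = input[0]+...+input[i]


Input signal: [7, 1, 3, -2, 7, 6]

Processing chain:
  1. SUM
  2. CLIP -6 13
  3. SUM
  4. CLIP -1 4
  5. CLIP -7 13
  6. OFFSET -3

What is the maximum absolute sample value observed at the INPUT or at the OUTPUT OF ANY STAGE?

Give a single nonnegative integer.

Input: [7, 1, 3, -2, 7, 6] (max |s|=7)
Stage 1 (SUM): sum[0..0]=7, sum[0..1]=8, sum[0..2]=11, sum[0..3]=9, sum[0..4]=16, sum[0..5]=22 -> [7, 8, 11, 9, 16, 22] (max |s|=22)
Stage 2 (CLIP -6 13): clip(7,-6,13)=7, clip(8,-6,13)=8, clip(11,-6,13)=11, clip(9,-6,13)=9, clip(16,-6,13)=13, clip(22,-6,13)=13 -> [7, 8, 11, 9, 13, 13] (max |s|=13)
Stage 3 (SUM): sum[0..0]=7, sum[0..1]=15, sum[0..2]=26, sum[0..3]=35, sum[0..4]=48, sum[0..5]=61 -> [7, 15, 26, 35, 48, 61] (max |s|=61)
Stage 4 (CLIP -1 4): clip(7,-1,4)=4, clip(15,-1,4)=4, clip(26,-1,4)=4, clip(35,-1,4)=4, clip(48,-1,4)=4, clip(61,-1,4)=4 -> [4, 4, 4, 4, 4, 4] (max |s|=4)
Stage 5 (CLIP -7 13): clip(4,-7,13)=4, clip(4,-7,13)=4, clip(4,-7,13)=4, clip(4,-7,13)=4, clip(4,-7,13)=4, clip(4,-7,13)=4 -> [4, 4, 4, 4, 4, 4] (max |s|=4)
Stage 6 (OFFSET -3): 4+-3=1, 4+-3=1, 4+-3=1, 4+-3=1, 4+-3=1, 4+-3=1 -> [1, 1, 1, 1, 1, 1] (max |s|=1)
Overall max amplitude: 61

Answer: 61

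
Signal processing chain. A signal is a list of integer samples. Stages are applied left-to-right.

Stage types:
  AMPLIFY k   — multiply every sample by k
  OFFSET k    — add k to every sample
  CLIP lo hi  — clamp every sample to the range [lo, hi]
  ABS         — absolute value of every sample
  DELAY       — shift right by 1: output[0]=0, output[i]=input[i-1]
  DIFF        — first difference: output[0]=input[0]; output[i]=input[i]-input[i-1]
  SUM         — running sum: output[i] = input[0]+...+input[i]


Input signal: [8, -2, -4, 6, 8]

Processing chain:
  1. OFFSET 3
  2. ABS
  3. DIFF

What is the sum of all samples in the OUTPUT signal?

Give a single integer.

Answer: 11

Derivation:
Input: [8, -2, -4, 6, 8]
Stage 1 (OFFSET 3): 8+3=11, -2+3=1, -4+3=-1, 6+3=9, 8+3=11 -> [11, 1, -1, 9, 11]
Stage 2 (ABS): |11|=11, |1|=1, |-1|=1, |9|=9, |11|=11 -> [11, 1, 1, 9, 11]
Stage 3 (DIFF): s[0]=11, 1-11=-10, 1-1=0, 9-1=8, 11-9=2 -> [11, -10, 0, 8, 2]
Output sum: 11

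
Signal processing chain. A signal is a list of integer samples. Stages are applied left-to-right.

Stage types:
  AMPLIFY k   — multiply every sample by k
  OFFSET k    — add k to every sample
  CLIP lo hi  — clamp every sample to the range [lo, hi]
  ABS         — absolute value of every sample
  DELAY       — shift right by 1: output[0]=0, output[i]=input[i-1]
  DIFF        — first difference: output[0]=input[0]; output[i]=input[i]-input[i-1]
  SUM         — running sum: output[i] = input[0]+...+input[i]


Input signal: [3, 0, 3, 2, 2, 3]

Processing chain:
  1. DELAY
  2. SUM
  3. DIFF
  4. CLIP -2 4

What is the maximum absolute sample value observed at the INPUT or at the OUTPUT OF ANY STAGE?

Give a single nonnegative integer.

Input: [3, 0, 3, 2, 2, 3] (max |s|=3)
Stage 1 (DELAY): [0, 3, 0, 3, 2, 2] = [0, 3, 0, 3, 2, 2] -> [0, 3, 0, 3, 2, 2] (max |s|=3)
Stage 2 (SUM): sum[0..0]=0, sum[0..1]=3, sum[0..2]=3, sum[0..3]=6, sum[0..4]=8, sum[0..5]=10 -> [0, 3, 3, 6, 8, 10] (max |s|=10)
Stage 3 (DIFF): s[0]=0, 3-0=3, 3-3=0, 6-3=3, 8-6=2, 10-8=2 -> [0, 3, 0, 3, 2, 2] (max |s|=3)
Stage 4 (CLIP -2 4): clip(0,-2,4)=0, clip(3,-2,4)=3, clip(0,-2,4)=0, clip(3,-2,4)=3, clip(2,-2,4)=2, clip(2,-2,4)=2 -> [0, 3, 0, 3, 2, 2] (max |s|=3)
Overall max amplitude: 10

Answer: 10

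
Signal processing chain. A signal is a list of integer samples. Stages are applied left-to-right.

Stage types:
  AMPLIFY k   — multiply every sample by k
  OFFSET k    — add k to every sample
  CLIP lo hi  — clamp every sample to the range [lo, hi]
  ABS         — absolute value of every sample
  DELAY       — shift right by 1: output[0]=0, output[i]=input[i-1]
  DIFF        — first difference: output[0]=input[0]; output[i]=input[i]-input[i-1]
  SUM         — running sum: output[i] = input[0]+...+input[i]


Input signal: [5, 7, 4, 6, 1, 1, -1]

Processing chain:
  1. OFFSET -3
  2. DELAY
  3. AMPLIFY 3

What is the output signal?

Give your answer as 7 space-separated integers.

Input: [5, 7, 4, 6, 1, 1, -1]
Stage 1 (OFFSET -3): 5+-3=2, 7+-3=4, 4+-3=1, 6+-3=3, 1+-3=-2, 1+-3=-2, -1+-3=-4 -> [2, 4, 1, 3, -2, -2, -4]
Stage 2 (DELAY): [0, 2, 4, 1, 3, -2, -2] = [0, 2, 4, 1, 3, -2, -2] -> [0, 2, 4, 1, 3, -2, -2]
Stage 3 (AMPLIFY 3): 0*3=0, 2*3=6, 4*3=12, 1*3=3, 3*3=9, -2*3=-6, -2*3=-6 -> [0, 6, 12, 3, 9, -6, -6]

Answer: 0 6 12 3 9 -6 -6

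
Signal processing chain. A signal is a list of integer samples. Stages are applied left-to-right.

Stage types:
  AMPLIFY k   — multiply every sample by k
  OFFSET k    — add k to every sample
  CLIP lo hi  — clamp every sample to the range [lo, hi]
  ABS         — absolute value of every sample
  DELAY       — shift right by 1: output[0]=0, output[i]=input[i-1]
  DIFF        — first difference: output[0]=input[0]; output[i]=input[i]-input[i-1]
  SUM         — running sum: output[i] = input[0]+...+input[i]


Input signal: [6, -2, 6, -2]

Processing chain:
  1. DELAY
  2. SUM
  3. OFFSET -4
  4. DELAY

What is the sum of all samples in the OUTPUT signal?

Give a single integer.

Input: [6, -2, 6, -2]
Stage 1 (DELAY): [0, 6, -2, 6] = [0, 6, -2, 6] -> [0, 6, -2, 6]
Stage 2 (SUM): sum[0..0]=0, sum[0..1]=6, sum[0..2]=4, sum[0..3]=10 -> [0, 6, 4, 10]
Stage 3 (OFFSET -4): 0+-4=-4, 6+-4=2, 4+-4=0, 10+-4=6 -> [-4, 2, 0, 6]
Stage 4 (DELAY): [0, -4, 2, 0] = [0, -4, 2, 0] -> [0, -4, 2, 0]
Output sum: -2

Answer: -2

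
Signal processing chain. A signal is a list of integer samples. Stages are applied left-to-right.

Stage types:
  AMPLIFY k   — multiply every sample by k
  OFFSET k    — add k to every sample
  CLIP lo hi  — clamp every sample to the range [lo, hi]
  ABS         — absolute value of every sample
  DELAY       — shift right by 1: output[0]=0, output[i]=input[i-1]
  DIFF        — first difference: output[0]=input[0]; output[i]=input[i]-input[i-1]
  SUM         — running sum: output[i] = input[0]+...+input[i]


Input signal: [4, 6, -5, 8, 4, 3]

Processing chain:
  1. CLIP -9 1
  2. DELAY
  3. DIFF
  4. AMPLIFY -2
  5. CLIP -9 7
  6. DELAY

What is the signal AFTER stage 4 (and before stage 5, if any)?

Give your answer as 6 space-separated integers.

Answer: 0 -2 0 12 -12 0

Derivation:
Input: [4, 6, -5, 8, 4, 3]
Stage 1 (CLIP -9 1): clip(4,-9,1)=1, clip(6,-9,1)=1, clip(-5,-9,1)=-5, clip(8,-9,1)=1, clip(4,-9,1)=1, clip(3,-9,1)=1 -> [1, 1, -5, 1, 1, 1]
Stage 2 (DELAY): [0, 1, 1, -5, 1, 1] = [0, 1, 1, -5, 1, 1] -> [0, 1, 1, -5, 1, 1]
Stage 3 (DIFF): s[0]=0, 1-0=1, 1-1=0, -5-1=-6, 1--5=6, 1-1=0 -> [0, 1, 0, -6, 6, 0]
Stage 4 (AMPLIFY -2): 0*-2=0, 1*-2=-2, 0*-2=0, -6*-2=12, 6*-2=-12, 0*-2=0 -> [0, -2, 0, 12, -12, 0]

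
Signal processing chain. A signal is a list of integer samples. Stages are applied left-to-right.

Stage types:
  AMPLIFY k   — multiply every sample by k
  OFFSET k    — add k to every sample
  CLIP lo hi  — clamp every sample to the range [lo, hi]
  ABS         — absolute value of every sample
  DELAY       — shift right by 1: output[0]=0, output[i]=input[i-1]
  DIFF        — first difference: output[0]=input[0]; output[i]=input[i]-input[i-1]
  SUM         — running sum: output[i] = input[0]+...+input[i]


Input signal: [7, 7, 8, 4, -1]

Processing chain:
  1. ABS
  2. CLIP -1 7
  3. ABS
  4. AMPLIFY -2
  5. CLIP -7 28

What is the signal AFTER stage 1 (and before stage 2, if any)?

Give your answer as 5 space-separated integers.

Answer: 7 7 8 4 1

Derivation:
Input: [7, 7, 8, 4, -1]
Stage 1 (ABS): |7|=7, |7|=7, |8|=8, |4|=4, |-1|=1 -> [7, 7, 8, 4, 1]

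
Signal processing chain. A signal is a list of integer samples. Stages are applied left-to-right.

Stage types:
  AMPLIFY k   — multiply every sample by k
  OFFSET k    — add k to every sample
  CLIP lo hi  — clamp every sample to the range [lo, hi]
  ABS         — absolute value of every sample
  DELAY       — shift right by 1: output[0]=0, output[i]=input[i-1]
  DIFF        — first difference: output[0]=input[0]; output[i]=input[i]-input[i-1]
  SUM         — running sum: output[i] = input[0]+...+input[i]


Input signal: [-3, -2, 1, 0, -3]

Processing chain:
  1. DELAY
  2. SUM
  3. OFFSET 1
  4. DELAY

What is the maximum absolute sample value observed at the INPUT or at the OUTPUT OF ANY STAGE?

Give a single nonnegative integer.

Input: [-3, -2, 1, 0, -3] (max |s|=3)
Stage 1 (DELAY): [0, -3, -2, 1, 0] = [0, -3, -2, 1, 0] -> [0, -3, -2, 1, 0] (max |s|=3)
Stage 2 (SUM): sum[0..0]=0, sum[0..1]=-3, sum[0..2]=-5, sum[0..3]=-4, sum[0..4]=-4 -> [0, -3, -5, -4, -4] (max |s|=5)
Stage 3 (OFFSET 1): 0+1=1, -3+1=-2, -5+1=-4, -4+1=-3, -4+1=-3 -> [1, -2, -4, -3, -3] (max |s|=4)
Stage 4 (DELAY): [0, 1, -2, -4, -3] = [0, 1, -2, -4, -3] -> [0, 1, -2, -4, -3] (max |s|=4)
Overall max amplitude: 5

Answer: 5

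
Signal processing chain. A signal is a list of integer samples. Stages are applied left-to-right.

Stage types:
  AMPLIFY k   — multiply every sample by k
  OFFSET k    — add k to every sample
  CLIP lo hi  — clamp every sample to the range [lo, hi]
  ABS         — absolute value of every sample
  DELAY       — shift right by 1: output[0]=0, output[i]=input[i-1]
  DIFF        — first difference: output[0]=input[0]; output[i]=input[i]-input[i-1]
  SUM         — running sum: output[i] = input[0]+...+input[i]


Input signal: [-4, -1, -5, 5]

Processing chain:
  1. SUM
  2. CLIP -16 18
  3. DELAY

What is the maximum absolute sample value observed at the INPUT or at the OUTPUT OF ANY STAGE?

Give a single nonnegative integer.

Answer: 10

Derivation:
Input: [-4, -1, -5, 5] (max |s|=5)
Stage 1 (SUM): sum[0..0]=-4, sum[0..1]=-5, sum[0..2]=-10, sum[0..3]=-5 -> [-4, -5, -10, -5] (max |s|=10)
Stage 2 (CLIP -16 18): clip(-4,-16,18)=-4, clip(-5,-16,18)=-5, clip(-10,-16,18)=-10, clip(-5,-16,18)=-5 -> [-4, -5, -10, -5] (max |s|=10)
Stage 3 (DELAY): [0, -4, -5, -10] = [0, -4, -5, -10] -> [0, -4, -5, -10] (max |s|=10)
Overall max amplitude: 10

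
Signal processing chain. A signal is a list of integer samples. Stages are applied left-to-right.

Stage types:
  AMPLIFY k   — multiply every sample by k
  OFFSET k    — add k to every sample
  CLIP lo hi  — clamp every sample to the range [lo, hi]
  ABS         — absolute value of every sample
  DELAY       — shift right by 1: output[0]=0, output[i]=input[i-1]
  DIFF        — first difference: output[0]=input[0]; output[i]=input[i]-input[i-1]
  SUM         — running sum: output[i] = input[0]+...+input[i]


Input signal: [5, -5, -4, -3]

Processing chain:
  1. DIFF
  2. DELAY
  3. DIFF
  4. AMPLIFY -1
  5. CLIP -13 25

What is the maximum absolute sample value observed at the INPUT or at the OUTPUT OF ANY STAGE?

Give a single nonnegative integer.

Input: [5, -5, -4, -3] (max |s|=5)
Stage 1 (DIFF): s[0]=5, -5-5=-10, -4--5=1, -3--4=1 -> [5, -10, 1, 1] (max |s|=10)
Stage 2 (DELAY): [0, 5, -10, 1] = [0, 5, -10, 1] -> [0, 5, -10, 1] (max |s|=10)
Stage 3 (DIFF): s[0]=0, 5-0=5, -10-5=-15, 1--10=11 -> [0, 5, -15, 11] (max |s|=15)
Stage 4 (AMPLIFY -1): 0*-1=0, 5*-1=-5, -15*-1=15, 11*-1=-11 -> [0, -5, 15, -11] (max |s|=15)
Stage 5 (CLIP -13 25): clip(0,-13,25)=0, clip(-5,-13,25)=-5, clip(15,-13,25)=15, clip(-11,-13,25)=-11 -> [0, -5, 15, -11] (max |s|=15)
Overall max amplitude: 15

Answer: 15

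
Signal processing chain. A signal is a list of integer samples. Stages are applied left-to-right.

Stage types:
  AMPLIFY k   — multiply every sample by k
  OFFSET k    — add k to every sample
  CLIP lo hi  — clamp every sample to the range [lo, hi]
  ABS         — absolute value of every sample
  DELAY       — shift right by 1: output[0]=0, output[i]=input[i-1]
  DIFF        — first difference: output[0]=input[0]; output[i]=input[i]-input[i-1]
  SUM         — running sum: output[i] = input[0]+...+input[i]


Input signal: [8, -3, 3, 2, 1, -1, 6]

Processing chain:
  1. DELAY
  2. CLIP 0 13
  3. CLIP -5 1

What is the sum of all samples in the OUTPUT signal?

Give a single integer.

Answer: 4

Derivation:
Input: [8, -3, 3, 2, 1, -1, 6]
Stage 1 (DELAY): [0, 8, -3, 3, 2, 1, -1] = [0, 8, -3, 3, 2, 1, -1] -> [0, 8, -3, 3, 2, 1, -1]
Stage 2 (CLIP 0 13): clip(0,0,13)=0, clip(8,0,13)=8, clip(-3,0,13)=0, clip(3,0,13)=3, clip(2,0,13)=2, clip(1,0,13)=1, clip(-1,0,13)=0 -> [0, 8, 0, 3, 2, 1, 0]
Stage 3 (CLIP -5 1): clip(0,-5,1)=0, clip(8,-5,1)=1, clip(0,-5,1)=0, clip(3,-5,1)=1, clip(2,-5,1)=1, clip(1,-5,1)=1, clip(0,-5,1)=0 -> [0, 1, 0, 1, 1, 1, 0]
Output sum: 4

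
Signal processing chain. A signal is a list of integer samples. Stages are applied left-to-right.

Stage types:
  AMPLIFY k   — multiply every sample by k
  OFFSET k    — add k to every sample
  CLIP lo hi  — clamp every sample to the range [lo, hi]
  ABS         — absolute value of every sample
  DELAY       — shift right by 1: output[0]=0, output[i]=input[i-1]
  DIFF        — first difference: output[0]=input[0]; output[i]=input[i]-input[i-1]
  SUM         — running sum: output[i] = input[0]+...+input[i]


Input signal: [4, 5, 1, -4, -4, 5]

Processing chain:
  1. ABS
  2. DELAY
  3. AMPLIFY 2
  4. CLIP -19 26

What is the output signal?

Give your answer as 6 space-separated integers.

Input: [4, 5, 1, -4, -4, 5]
Stage 1 (ABS): |4|=4, |5|=5, |1|=1, |-4|=4, |-4|=4, |5|=5 -> [4, 5, 1, 4, 4, 5]
Stage 2 (DELAY): [0, 4, 5, 1, 4, 4] = [0, 4, 5, 1, 4, 4] -> [0, 4, 5, 1, 4, 4]
Stage 3 (AMPLIFY 2): 0*2=0, 4*2=8, 5*2=10, 1*2=2, 4*2=8, 4*2=8 -> [0, 8, 10, 2, 8, 8]
Stage 4 (CLIP -19 26): clip(0,-19,26)=0, clip(8,-19,26)=8, clip(10,-19,26)=10, clip(2,-19,26)=2, clip(8,-19,26)=8, clip(8,-19,26)=8 -> [0, 8, 10, 2, 8, 8]

Answer: 0 8 10 2 8 8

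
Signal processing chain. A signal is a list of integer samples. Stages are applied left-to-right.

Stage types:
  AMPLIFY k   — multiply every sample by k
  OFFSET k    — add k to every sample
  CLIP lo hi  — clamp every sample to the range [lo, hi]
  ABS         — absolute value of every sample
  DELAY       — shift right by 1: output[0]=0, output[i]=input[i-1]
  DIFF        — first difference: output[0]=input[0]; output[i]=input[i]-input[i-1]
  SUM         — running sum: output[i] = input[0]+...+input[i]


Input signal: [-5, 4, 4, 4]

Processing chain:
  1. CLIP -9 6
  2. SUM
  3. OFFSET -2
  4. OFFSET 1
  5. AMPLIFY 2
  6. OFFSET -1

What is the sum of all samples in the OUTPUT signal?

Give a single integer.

Answer: -4

Derivation:
Input: [-5, 4, 4, 4]
Stage 1 (CLIP -9 6): clip(-5,-9,6)=-5, clip(4,-9,6)=4, clip(4,-9,6)=4, clip(4,-9,6)=4 -> [-5, 4, 4, 4]
Stage 2 (SUM): sum[0..0]=-5, sum[0..1]=-1, sum[0..2]=3, sum[0..3]=7 -> [-5, -1, 3, 7]
Stage 3 (OFFSET -2): -5+-2=-7, -1+-2=-3, 3+-2=1, 7+-2=5 -> [-7, -3, 1, 5]
Stage 4 (OFFSET 1): -7+1=-6, -3+1=-2, 1+1=2, 5+1=6 -> [-6, -2, 2, 6]
Stage 5 (AMPLIFY 2): -6*2=-12, -2*2=-4, 2*2=4, 6*2=12 -> [-12, -4, 4, 12]
Stage 6 (OFFSET -1): -12+-1=-13, -4+-1=-5, 4+-1=3, 12+-1=11 -> [-13, -5, 3, 11]
Output sum: -4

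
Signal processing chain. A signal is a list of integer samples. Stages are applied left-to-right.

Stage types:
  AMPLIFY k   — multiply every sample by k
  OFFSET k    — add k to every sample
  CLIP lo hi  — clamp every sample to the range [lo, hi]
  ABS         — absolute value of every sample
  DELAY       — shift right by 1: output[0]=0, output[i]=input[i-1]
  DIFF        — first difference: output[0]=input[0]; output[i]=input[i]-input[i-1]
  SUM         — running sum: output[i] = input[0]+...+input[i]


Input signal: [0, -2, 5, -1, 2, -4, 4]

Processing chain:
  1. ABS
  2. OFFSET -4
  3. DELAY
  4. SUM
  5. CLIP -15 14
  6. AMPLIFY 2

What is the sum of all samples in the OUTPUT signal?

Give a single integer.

Input: [0, -2, 5, -1, 2, -4, 4]
Stage 1 (ABS): |0|=0, |-2|=2, |5|=5, |-1|=1, |2|=2, |-4|=4, |4|=4 -> [0, 2, 5, 1, 2, 4, 4]
Stage 2 (OFFSET -4): 0+-4=-4, 2+-4=-2, 5+-4=1, 1+-4=-3, 2+-4=-2, 4+-4=0, 4+-4=0 -> [-4, -2, 1, -3, -2, 0, 0]
Stage 3 (DELAY): [0, -4, -2, 1, -3, -2, 0] = [0, -4, -2, 1, -3, -2, 0] -> [0, -4, -2, 1, -3, -2, 0]
Stage 4 (SUM): sum[0..0]=0, sum[0..1]=-4, sum[0..2]=-6, sum[0..3]=-5, sum[0..4]=-8, sum[0..5]=-10, sum[0..6]=-10 -> [0, -4, -6, -5, -8, -10, -10]
Stage 5 (CLIP -15 14): clip(0,-15,14)=0, clip(-4,-15,14)=-4, clip(-6,-15,14)=-6, clip(-5,-15,14)=-5, clip(-8,-15,14)=-8, clip(-10,-15,14)=-10, clip(-10,-15,14)=-10 -> [0, -4, -6, -5, -8, -10, -10]
Stage 6 (AMPLIFY 2): 0*2=0, -4*2=-8, -6*2=-12, -5*2=-10, -8*2=-16, -10*2=-20, -10*2=-20 -> [0, -8, -12, -10, -16, -20, -20]
Output sum: -86

Answer: -86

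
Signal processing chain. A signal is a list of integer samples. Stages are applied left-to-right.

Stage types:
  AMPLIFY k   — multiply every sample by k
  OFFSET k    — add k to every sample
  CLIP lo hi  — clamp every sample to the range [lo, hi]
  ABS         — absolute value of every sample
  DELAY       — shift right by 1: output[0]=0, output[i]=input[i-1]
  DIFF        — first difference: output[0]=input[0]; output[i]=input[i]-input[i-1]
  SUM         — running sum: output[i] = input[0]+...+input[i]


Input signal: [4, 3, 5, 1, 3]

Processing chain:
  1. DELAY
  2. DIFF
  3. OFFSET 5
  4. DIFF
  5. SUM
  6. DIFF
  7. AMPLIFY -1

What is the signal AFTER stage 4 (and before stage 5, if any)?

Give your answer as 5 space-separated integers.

Input: [4, 3, 5, 1, 3]
Stage 1 (DELAY): [0, 4, 3, 5, 1] = [0, 4, 3, 5, 1] -> [0, 4, 3, 5, 1]
Stage 2 (DIFF): s[0]=0, 4-0=4, 3-4=-1, 5-3=2, 1-5=-4 -> [0, 4, -1, 2, -4]
Stage 3 (OFFSET 5): 0+5=5, 4+5=9, -1+5=4, 2+5=7, -4+5=1 -> [5, 9, 4, 7, 1]
Stage 4 (DIFF): s[0]=5, 9-5=4, 4-9=-5, 7-4=3, 1-7=-6 -> [5, 4, -5, 3, -6]

Answer: 5 4 -5 3 -6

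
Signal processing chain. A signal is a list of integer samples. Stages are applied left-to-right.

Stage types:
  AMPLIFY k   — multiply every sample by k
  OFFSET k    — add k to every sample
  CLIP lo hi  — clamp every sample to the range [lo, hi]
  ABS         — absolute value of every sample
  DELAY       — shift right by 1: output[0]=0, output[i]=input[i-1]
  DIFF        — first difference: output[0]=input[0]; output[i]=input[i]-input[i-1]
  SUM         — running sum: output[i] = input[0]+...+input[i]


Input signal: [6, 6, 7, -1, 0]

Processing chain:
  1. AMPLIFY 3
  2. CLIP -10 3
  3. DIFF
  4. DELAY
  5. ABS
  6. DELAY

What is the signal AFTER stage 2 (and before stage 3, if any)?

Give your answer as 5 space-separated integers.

Input: [6, 6, 7, -1, 0]
Stage 1 (AMPLIFY 3): 6*3=18, 6*3=18, 7*3=21, -1*3=-3, 0*3=0 -> [18, 18, 21, -3, 0]
Stage 2 (CLIP -10 3): clip(18,-10,3)=3, clip(18,-10,3)=3, clip(21,-10,3)=3, clip(-3,-10,3)=-3, clip(0,-10,3)=0 -> [3, 3, 3, -3, 0]

Answer: 3 3 3 -3 0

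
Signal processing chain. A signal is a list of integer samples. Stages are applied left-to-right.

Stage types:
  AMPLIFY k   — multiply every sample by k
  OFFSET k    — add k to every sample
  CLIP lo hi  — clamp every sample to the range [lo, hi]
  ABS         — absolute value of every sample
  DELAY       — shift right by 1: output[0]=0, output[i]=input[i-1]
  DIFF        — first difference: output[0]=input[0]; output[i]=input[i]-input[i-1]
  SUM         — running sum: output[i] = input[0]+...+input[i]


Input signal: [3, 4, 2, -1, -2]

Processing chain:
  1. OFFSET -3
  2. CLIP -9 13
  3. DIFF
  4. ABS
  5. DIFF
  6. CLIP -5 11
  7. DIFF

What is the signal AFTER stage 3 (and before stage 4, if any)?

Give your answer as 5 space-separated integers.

Answer: 0 1 -2 -3 -1

Derivation:
Input: [3, 4, 2, -1, -2]
Stage 1 (OFFSET -3): 3+-3=0, 4+-3=1, 2+-3=-1, -1+-3=-4, -2+-3=-5 -> [0, 1, -1, -4, -5]
Stage 2 (CLIP -9 13): clip(0,-9,13)=0, clip(1,-9,13)=1, clip(-1,-9,13)=-1, clip(-4,-9,13)=-4, clip(-5,-9,13)=-5 -> [0, 1, -1, -4, -5]
Stage 3 (DIFF): s[0]=0, 1-0=1, -1-1=-2, -4--1=-3, -5--4=-1 -> [0, 1, -2, -3, -1]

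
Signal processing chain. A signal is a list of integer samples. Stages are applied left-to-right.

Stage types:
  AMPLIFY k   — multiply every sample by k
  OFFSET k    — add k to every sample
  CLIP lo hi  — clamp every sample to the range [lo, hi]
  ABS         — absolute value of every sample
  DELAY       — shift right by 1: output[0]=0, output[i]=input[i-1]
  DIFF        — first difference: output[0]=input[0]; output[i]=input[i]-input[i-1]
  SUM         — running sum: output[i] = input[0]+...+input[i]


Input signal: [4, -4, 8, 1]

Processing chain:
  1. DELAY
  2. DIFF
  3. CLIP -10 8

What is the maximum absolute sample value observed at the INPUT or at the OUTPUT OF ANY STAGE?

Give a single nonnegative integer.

Answer: 12

Derivation:
Input: [4, -4, 8, 1] (max |s|=8)
Stage 1 (DELAY): [0, 4, -4, 8] = [0, 4, -4, 8] -> [0, 4, -4, 8] (max |s|=8)
Stage 2 (DIFF): s[0]=0, 4-0=4, -4-4=-8, 8--4=12 -> [0, 4, -8, 12] (max |s|=12)
Stage 3 (CLIP -10 8): clip(0,-10,8)=0, clip(4,-10,8)=4, clip(-8,-10,8)=-8, clip(12,-10,8)=8 -> [0, 4, -8, 8] (max |s|=8)
Overall max amplitude: 12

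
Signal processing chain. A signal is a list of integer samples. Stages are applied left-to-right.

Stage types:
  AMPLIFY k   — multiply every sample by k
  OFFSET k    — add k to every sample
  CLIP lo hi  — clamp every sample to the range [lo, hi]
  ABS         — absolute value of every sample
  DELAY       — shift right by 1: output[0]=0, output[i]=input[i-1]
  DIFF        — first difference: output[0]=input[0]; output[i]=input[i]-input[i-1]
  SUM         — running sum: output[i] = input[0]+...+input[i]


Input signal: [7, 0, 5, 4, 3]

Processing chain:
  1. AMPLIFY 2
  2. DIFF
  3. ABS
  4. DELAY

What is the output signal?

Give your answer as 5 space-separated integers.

Answer: 0 14 14 10 2

Derivation:
Input: [7, 0, 5, 4, 3]
Stage 1 (AMPLIFY 2): 7*2=14, 0*2=0, 5*2=10, 4*2=8, 3*2=6 -> [14, 0, 10, 8, 6]
Stage 2 (DIFF): s[0]=14, 0-14=-14, 10-0=10, 8-10=-2, 6-8=-2 -> [14, -14, 10, -2, -2]
Stage 3 (ABS): |14|=14, |-14|=14, |10|=10, |-2|=2, |-2|=2 -> [14, 14, 10, 2, 2]
Stage 4 (DELAY): [0, 14, 14, 10, 2] = [0, 14, 14, 10, 2] -> [0, 14, 14, 10, 2]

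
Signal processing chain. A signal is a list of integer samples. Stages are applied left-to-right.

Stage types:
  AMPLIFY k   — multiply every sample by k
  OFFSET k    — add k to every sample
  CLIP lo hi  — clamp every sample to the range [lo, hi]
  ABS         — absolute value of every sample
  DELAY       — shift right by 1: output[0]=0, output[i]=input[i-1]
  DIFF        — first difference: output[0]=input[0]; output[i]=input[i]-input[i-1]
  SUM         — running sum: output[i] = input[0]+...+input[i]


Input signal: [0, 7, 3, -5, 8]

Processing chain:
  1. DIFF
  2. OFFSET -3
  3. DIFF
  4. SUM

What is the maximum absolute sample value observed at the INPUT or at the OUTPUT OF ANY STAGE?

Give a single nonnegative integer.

Input: [0, 7, 3, -5, 8] (max |s|=8)
Stage 1 (DIFF): s[0]=0, 7-0=7, 3-7=-4, -5-3=-8, 8--5=13 -> [0, 7, -4, -8, 13] (max |s|=13)
Stage 2 (OFFSET -3): 0+-3=-3, 7+-3=4, -4+-3=-7, -8+-3=-11, 13+-3=10 -> [-3, 4, -7, -11, 10] (max |s|=11)
Stage 3 (DIFF): s[0]=-3, 4--3=7, -7-4=-11, -11--7=-4, 10--11=21 -> [-3, 7, -11, -4, 21] (max |s|=21)
Stage 4 (SUM): sum[0..0]=-3, sum[0..1]=4, sum[0..2]=-7, sum[0..3]=-11, sum[0..4]=10 -> [-3, 4, -7, -11, 10] (max |s|=11)
Overall max amplitude: 21

Answer: 21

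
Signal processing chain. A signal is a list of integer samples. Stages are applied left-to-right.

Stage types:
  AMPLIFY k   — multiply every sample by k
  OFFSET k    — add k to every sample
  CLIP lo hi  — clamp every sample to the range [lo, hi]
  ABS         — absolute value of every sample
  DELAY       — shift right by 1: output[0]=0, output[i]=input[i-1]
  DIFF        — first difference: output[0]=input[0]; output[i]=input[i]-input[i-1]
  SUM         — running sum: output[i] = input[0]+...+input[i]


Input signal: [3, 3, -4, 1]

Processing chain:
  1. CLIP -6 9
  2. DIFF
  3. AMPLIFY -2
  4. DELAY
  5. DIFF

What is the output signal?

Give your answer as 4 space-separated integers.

Input: [3, 3, -4, 1]
Stage 1 (CLIP -6 9): clip(3,-6,9)=3, clip(3,-6,9)=3, clip(-4,-6,9)=-4, clip(1,-6,9)=1 -> [3, 3, -4, 1]
Stage 2 (DIFF): s[0]=3, 3-3=0, -4-3=-7, 1--4=5 -> [3, 0, -7, 5]
Stage 3 (AMPLIFY -2): 3*-2=-6, 0*-2=0, -7*-2=14, 5*-2=-10 -> [-6, 0, 14, -10]
Stage 4 (DELAY): [0, -6, 0, 14] = [0, -6, 0, 14] -> [0, -6, 0, 14]
Stage 5 (DIFF): s[0]=0, -6-0=-6, 0--6=6, 14-0=14 -> [0, -6, 6, 14]

Answer: 0 -6 6 14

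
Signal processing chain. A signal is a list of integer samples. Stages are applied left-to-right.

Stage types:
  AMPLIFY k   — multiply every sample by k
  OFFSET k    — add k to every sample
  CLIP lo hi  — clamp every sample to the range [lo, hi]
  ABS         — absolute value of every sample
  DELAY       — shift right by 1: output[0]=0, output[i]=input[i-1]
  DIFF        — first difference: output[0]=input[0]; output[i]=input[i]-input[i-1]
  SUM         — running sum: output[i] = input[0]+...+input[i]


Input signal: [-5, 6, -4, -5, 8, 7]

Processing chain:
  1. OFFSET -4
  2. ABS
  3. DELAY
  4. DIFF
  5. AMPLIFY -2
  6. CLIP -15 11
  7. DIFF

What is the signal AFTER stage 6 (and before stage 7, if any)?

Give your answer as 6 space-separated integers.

Input: [-5, 6, -4, -5, 8, 7]
Stage 1 (OFFSET -4): -5+-4=-9, 6+-4=2, -4+-4=-8, -5+-4=-9, 8+-4=4, 7+-4=3 -> [-9, 2, -8, -9, 4, 3]
Stage 2 (ABS): |-9|=9, |2|=2, |-8|=8, |-9|=9, |4|=4, |3|=3 -> [9, 2, 8, 9, 4, 3]
Stage 3 (DELAY): [0, 9, 2, 8, 9, 4] = [0, 9, 2, 8, 9, 4] -> [0, 9, 2, 8, 9, 4]
Stage 4 (DIFF): s[0]=0, 9-0=9, 2-9=-7, 8-2=6, 9-8=1, 4-9=-5 -> [0, 9, -7, 6, 1, -5]
Stage 5 (AMPLIFY -2): 0*-2=0, 9*-2=-18, -7*-2=14, 6*-2=-12, 1*-2=-2, -5*-2=10 -> [0, -18, 14, -12, -2, 10]
Stage 6 (CLIP -15 11): clip(0,-15,11)=0, clip(-18,-15,11)=-15, clip(14,-15,11)=11, clip(-12,-15,11)=-12, clip(-2,-15,11)=-2, clip(10,-15,11)=10 -> [0, -15, 11, -12, -2, 10]

Answer: 0 -15 11 -12 -2 10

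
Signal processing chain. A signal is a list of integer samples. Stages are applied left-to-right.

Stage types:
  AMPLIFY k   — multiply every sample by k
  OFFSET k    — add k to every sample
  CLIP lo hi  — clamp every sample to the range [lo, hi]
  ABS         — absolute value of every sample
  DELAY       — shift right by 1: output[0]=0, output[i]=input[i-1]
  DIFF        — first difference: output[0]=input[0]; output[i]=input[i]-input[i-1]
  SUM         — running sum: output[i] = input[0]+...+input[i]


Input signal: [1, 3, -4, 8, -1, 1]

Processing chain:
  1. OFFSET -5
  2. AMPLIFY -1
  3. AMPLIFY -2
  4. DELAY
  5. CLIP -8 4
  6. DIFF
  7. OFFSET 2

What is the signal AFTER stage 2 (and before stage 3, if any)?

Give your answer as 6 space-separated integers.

Answer: 4 2 9 -3 6 4

Derivation:
Input: [1, 3, -4, 8, -1, 1]
Stage 1 (OFFSET -5): 1+-5=-4, 3+-5=-2, -4+-5=-9, 8+-5=3, -1+-5=-6, 1+-5=-4 -> [-4, -2, -9, 3, -6, -4]
Stage 2 (AMPLIFY -1): -4*-1=4, -2*-1=2, -9*-1=9, 3*-1=-3, -6*-1=6, -4*-1=4 -> [4, 2, 9, -3, 6, 4]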